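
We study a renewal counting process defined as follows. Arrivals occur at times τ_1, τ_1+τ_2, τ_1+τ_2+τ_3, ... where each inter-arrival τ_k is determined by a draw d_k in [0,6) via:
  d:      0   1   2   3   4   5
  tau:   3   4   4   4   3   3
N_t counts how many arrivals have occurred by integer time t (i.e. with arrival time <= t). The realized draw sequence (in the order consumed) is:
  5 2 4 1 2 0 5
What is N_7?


2

draw d_1=5: τ_1=3, arrival time A_1=3
draw d_2=2: τ_2=4, arrival time A_2=7
draw d_3=4: τ_3=3, arrival time A_3=10
draw d_4=1: τ_4=4, arrival time A_4=14
draw d_5=2: τ_5=4, arrival time A_5=18
draw d_6=0: τ_6=3, arrival time A_6=21
draw d_7=5: τ_7=3, arrival time A_7=24
N_t over t=0..7: 0:0 1:0 2:0 3:1 4:1 5:1 6:1 7:2


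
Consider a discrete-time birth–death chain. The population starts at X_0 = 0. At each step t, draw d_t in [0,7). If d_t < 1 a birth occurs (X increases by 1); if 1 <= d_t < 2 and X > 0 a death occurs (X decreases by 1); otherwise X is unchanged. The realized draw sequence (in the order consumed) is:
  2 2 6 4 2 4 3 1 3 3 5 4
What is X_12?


0

t=0: X=0, d=2 → hold, X_1=0
t=1: X=0, d=2 → hold, X_2=0
t=2: X=0, d=6 → hold, X_3=0
t=3: X=0, d=4 → hold, X_4=0
t=4: X=0, d=2 → hold, X_5=0
t=5: X=0, d=4 → hold, X_6=0
t=6: X=0, d=3 → hold, X_7=0
t=7: X=0, d=1 → hold, X_8=0
t=8: X=0, d=3 → hold, X_9=0
t=9: X=0, d=3 → hold, X_10=0
t=10: X=0, d=5 → hold, X_11=0
t=11: X=0, d=4 → hold, X_12=0


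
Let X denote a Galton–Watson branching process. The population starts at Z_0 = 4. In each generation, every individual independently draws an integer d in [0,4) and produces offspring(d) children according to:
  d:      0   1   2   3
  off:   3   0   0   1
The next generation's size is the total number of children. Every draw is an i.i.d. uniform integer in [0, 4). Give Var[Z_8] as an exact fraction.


48

Outcome values over d=0..3: [3, 0, 0, 1]
Σy = 4, Σy² = 10, M = 4
μ = 4/4 = 1,  σ² = 10/4 − (1)² = 3/2
V_0 = 0, E_0 = 4
V_1 = 3/2·E_0 + (1)²·V_0 = 6;  E_1 = 4
V_2 = 3/2·E_1 + (1)²·V_1 = 12;  E_2 = 4
V_3 = 3/2·E_2 + (1)²·V_2 = 18;  E_3 = 4
V_4 = 3/2·E_3 + (1)²·V_3 = 24;  E_4 = 4
V_5 = 3/2·E_4 + (1)²·V_4 = 30;  E_5 = 4
V_6 = 3/2·E_5 + (1)²·V_5 = 36;  E_6 = 4
V_7 = 3/2·E_6 + (1)²·V_6 = 42;  E_7 = 4
V_8 = 3/2·E_7 + (1)²·V_7 = 48;  E_8 = 4


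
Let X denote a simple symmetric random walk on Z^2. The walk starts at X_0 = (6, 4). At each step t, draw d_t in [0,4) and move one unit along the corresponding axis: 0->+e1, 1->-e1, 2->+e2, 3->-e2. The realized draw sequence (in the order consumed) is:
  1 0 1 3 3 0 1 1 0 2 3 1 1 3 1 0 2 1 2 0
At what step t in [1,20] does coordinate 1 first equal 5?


t=0: X=(6, 4), d=1 → -e1, X_1=(5, 4)
t=1: X=(5, 4), d=0 → +e1, X_2=(6, 4)
t=2: X=(6, 4), d=1 → -e1, X_3=(5, 4)
t=3: X=(5, 4), d=3 → -e2, X_4=(5, 3)
t=4: X=(5, 3), d=3 → -e2, X_5=(5, 2)
t=5: X=(5, 2), d=0 → +e1, X_6=(6, 2)
t=6: X=(6, 2), d=1 → -e1, X_7=(5, 2)
t=7: X=(5, 2), d=1 → -e1, X_8=(4, 2)
t=8: X=(4, 2), d=0 → +e1, X_9=(5, 2)
t=9: X=(5, 2), d=2 → +e2, X_10=(5, 3)
t=10: X=(5, 3), d=3 → -e2, X_11=(5, 2)
t=11: X=(5, 2), d=1 → -e1, X_12=(4, 2)
t=12: X=(4, 2), d=1 → -e1, X_13=(3, 2)
t=13: X=(3, 2), d=3 → -e2, X_14=(3, 1)
t=14: X=(3, 1), d=1 → -e1, X_15=(2, 1)
t=15: X=(2, 1), d=0 → +e1, X_16=(3, 1)
t=16: X=(3, 1), d=2 → +e2, X_17=(3, 2)
t=17: X=(3, 2), d=1 → -e1, X_18=(2, 2)
t=18: X=(2, 2), d=2 → +e2, X_19=(2, 3)
t=19: X=(2, 3), d=0 → +e1, X_20=(3, 3)

1


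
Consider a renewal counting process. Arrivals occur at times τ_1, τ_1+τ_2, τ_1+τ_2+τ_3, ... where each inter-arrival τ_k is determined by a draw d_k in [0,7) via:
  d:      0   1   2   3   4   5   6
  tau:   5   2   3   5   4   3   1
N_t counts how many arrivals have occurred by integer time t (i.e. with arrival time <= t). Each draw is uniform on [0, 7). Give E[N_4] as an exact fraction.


2136/2401

Inter-arrival values over d=0..6: [5, 2, 3, 5, 4, 3, 1]
Each d has probability 1/7, so the pmf of τ is: f(1) = 1/7, f(2) = 1/7, f(3) = 2/7, f(4) = 1/7, f(5) = 2/7
Renewal equation for m(n) = E[N_n]: condition on τ_1 = k (if k <= n, one arrival plus a fresh copy on the remaining n−k steps): m(n) = F(n) + Σ_{k<=n} f(k)·m(n−k), where F(n) = P(τ <= n) and m(0) = 0
m(1) = F(1) = 1/7
m(2) = F(2) + f(1)·m(1) = 2/7 + 1/7·1/7 = 15/49
m(3) = F(3) + f(1)·m(2) + f(2)·m(1) = 4/7 + 1/7·15/49 + 1/7·1/7 = 218/343
m(4) = F(4) + f(1)·m(3) + f(2)·m(2) + f(3)·m(1) = 5/7 + 1/7·218/343 + 1/7·15/49 + 2/7·1/7 = 2136/2401
E[N_4] = m(4) = 2136/2401


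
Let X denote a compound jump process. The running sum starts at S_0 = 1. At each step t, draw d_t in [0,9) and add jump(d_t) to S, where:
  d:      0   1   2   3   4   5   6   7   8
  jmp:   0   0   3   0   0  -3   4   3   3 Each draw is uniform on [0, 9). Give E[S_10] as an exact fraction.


109/9

Outcome values over d=0..8: [0, 0, 3, 0, 0, -3, 4, 3, 3]
Σy = 10, Σy² = 52, M = 9
μ = 10/9 = 10/9,  σ² = 52/9 − (10/9)² = 368/81
E[S_10] = 1 + 10·(10/9) = 109/9


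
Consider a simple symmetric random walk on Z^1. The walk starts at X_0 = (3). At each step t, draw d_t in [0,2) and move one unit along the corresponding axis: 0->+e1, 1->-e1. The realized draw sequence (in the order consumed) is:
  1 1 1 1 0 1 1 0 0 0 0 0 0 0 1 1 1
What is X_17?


t=0: X=(3), d=1 → -e1, X_1=(2)
t=1: X=(2), d=1 → -e1, X_2=(1)
t=2: X=(1), d=1 → -e1, X_3=(0)
t=3: X=(0), d=1 → -e1, X_4=(-1)
t=4: X=(-1), d=0 → +e1, X_5=(0)
t=5: X=(0), d=1 → -e1, X_6=(-1)
t=6: X=(-1), d=1 → -e1, X_7=(-2)
t=7: X=(-2), d=0 → +e1, X_8=(-1)
t=8: X=(-1), d=0 → +e1, X_9=(0)
t=9: X=(0), d=0 → +e1, X_10=(1)
t=10: X=(1), d=0 → +e1, X_11=(2)
t=11: X=(2), d=0 → +e1, X_12=(3)
t=12: X=(3), d=0 → +e1, X_13=(4)
t=13: X=(4), d=0 → +e1, X_14=(5)
t=14: X=(5), d=1 → -e1, X_15=(4)
t=15: X=(4), d=1 → -e1, X_16=(3)
t=16: X=(3), d=1 → -e1, X_17=(2)

(2)


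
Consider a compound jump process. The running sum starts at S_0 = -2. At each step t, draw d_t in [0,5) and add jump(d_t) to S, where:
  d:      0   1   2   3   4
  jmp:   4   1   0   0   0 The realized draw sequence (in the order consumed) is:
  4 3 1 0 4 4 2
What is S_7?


3

t=0: S=-2, d=4, jump=0, S_1=-2
t=1: S=-2, d=3, jump=0, S_2=-2
t=2: S=-2, d=1, jump=1, S_3=-1
t=3: S=-1, d=0, jump=4, S_4=3
t=4: S=3, d=4, jump=0, S_5=3
t=5: S=3, d=4, jump=0, S_6=3
t=6: S=3, d=2, jump=0, S_7=3


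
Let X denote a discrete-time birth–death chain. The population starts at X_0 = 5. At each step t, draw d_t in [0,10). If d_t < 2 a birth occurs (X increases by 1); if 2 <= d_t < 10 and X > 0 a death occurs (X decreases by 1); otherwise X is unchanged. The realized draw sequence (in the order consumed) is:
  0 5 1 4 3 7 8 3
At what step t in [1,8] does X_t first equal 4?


t=0: X=5, d=0 → birth, X_1=6
t=1: X=6, d=5 → death, X_2=5
t=2: X=5, d=1 → birth, X_3=6
t=3: X=6, d=4 → death, X_4=5
t=4: X=5, d=3 → death, X_5=4
t=5: X=4, d=7 → death, X_6=3
t=6: X=3, d=8 → death, X_7=2
t=7: X=2, d=3 → death, X_8=1

5


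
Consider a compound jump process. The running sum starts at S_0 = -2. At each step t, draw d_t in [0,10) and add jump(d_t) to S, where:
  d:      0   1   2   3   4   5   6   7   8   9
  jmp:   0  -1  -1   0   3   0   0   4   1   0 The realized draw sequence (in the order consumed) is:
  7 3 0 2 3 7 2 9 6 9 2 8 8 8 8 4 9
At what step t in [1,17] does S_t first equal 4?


t=0: S=-2, d=7, jump=4, S_1=2
t=1: S=2, d=3, jump=0, S_2=2
t=2: S=2, d=0, jump=0, S_3=2
t=3: S=2, d=2, jump=-1, S_4=1
t=4: S=1, d=3, jump=0, S_5=1
t=5: S=1, d=7, jump=4, S_6=5
t=6: S=5, d=2, jump=-1, S_7=4
t=7: S=4, d=9, jump=0, S_8=4
t=8: S=4, d=6, jump=0, S_9=4
t=9: S=4, d=9, jump=0, S_10=4
t=10: S=4, d=2, jump=-1, S_11=3
t=11: S=3, d=8, jump=1, S_12=4
t=12: S=4, d=8, jump=1, S_13=5
t=13: S=5, d=8, jump=1, S_14=6
t=14: S=6, d=8, jump=1, S_15=7
t=15: S=7, d=4, jump=3, S_16=10
t=16: S=10, d=9, jump=0, S_17=10

7


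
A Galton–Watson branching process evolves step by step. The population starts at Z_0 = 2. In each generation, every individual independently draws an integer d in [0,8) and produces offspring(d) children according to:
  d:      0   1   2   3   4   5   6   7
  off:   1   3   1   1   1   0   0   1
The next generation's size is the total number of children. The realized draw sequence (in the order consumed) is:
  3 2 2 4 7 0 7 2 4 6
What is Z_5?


1

gen 0: Z_0=2, draws=[3, 2], offspring=[1, 1], Z_1=2
gen 1: Z_1=2, draws=[2, 4], offspring=[1, 1], Z_2=2
gen 2: Z_2=2, draws=[7, 0], offspring=[1, 1], Z_3=2
gen 3: Z_3=2, draws=[7, 2], offspring=[1, 1], Z_4=2
gen 4: Z_4=2, draws=[4, 6], offspring=[1, 0], Z_5=1


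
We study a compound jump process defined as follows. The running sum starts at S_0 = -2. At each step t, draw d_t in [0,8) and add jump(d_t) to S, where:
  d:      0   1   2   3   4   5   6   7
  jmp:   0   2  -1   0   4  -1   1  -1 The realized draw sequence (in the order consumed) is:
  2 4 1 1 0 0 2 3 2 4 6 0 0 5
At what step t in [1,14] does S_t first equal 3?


t=0: S=-2, d=2, jump=-1, S_1=-3
t=1: S=-3, d=4, jump=4, S_2=1
t=2: S=1, d=1, jump=2, S_3=3
t=3: S=3, d=1, jump=2, S_4=5
t=4: S=5, d=0, jump=0, S_5=5
t=5: S=5, d=0, jump=0, S_6=5
t=6: S=5, d=2, jump=-1, S_7=4
t=7: S=4, d=3, jump=0, S_8=4
t=8: S=4, d=2, jump=-1, S_9=3
t=9: S=3, d=4, jump=4, S_10=7
t=10: S=7, d=6, jump=1, S_11=8
t=11: S=8, d=0, jump=0, S_12=8
t=12: S=8, d=0, jump=0, S_13=8
t=13: S=8, d=5, jump=-1, S_14=7

3


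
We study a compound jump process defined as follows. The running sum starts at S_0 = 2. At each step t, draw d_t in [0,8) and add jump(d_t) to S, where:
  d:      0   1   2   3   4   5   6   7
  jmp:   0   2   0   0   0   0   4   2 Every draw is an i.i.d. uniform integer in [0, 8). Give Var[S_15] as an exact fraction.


Outcome values over d=0..7: [0, 2, 0, 0, 0, 0, 4, 2]
Σy = 8, Σy² = 24, M = 8
μ = 8/8 = 1,  σ² = 24/8 − (1)² = 2
Independent increments: Var[S_15] = 15·σ² = 15·(2) = 30

30


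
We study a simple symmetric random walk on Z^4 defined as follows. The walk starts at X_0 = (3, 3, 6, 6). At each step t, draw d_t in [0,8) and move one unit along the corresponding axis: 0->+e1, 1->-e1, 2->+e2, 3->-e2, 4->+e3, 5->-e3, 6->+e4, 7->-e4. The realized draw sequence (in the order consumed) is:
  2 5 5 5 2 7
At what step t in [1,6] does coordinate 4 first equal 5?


6

t=0: X=(3, 3, 6, 6), d=2 → +e2, X_1=(3, 4, 6, 6)
t=1: X=(3, 4, 6, 6), d=5 → -e3, X_2=(3, 4, 5, 6)
t=2: X=(3, 4, 5, 6), d=5 → -e3, X_3=(3, 4, 4, 6)
t=3: X=(3, 4, 4, 6), d=5 → -e3, X_4=(3, 4, 3, 6)
t=4: X=(3, 4, 3, 6), d=2 → +e2, X_5=(3, 5, 3, 6)
t=5: X=(3, 5, 3, 6), d=7 → -e4, X_6=(3, 5, 3, 5)


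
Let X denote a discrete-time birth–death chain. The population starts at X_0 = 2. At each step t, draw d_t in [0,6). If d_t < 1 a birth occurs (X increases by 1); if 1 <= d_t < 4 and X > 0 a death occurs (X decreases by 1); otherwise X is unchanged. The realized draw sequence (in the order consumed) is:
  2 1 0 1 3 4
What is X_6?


t=0: X=2, d=2 → death, X_1=1
t=1: X=1, d=1 → death, X_2=0
t=2: X=0, d=0 → birth, X_3=1
t=3: X=1, d=1 → death, X_4=0
t=4: X=0, d=3 → hold, X_5=0
t=5: X=0, d=4 → hold, X_6=0

0


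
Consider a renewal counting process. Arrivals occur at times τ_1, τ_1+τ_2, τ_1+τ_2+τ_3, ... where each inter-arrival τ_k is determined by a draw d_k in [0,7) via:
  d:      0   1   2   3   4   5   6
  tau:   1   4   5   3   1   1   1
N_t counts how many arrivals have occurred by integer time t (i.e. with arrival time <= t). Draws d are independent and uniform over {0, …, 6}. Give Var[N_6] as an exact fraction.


Inter-arrival values over d=0..6: [1, 4, 5, 3, 1, 1, 1]
Each d has probability 1/7, so the pmf of τ is: f(1) = 4/7, f(3) = 1/7, f(4) = 1/7, f(5) = 1/7
Let p_n(j) = P(N_n = j), with p_0 = [1]. Condition on τ_1: p_n(0) = P(τ > n), and for j >= 1, p_n(j) = Σ_{k<=n} f(k)·p_{n−k}(j−1)
p_1 = [3/7, 4/7]  (j = 0..1)
p_2 = [3/7, 12/49, 16/49]  (j = 0..2)
p_3 = [2/7, 19/49, 48/343, 64/343]  (j = 0..3)
p_4 = [1/7, 18/49, 104/343, 192/2401, 256/2401]  (j = 0..4)
p_5 = [0, 17/49, 16/49, 528/2401, 768/16807, 1024/16807]  (j = 0..5)
p_6 = [0, 8/49, 127/343, 608/2401, 2560/16807, 3072/117649, 4096/117649]  (j = 0..6)
E[N_6] = Σ j·p_6(j) = 307322/117649;  E[N_6²] = Σ j²·p_6(j) = 972556/117649
Var[N_6] = 972556/117649 − (307322/117649)² = 19973429160/13841287201

19973429160/13841287201


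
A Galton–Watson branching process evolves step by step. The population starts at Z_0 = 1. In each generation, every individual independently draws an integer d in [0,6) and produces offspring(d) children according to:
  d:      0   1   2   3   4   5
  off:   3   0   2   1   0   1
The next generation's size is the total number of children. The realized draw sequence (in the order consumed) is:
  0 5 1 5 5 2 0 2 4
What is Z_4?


5

gen 0: Z_0=1, draws=[0], offspring=[3], Z_1=3
gen 1: Z_1=3, draws=[5, 1, 5], offspring=[1, 0, 1], Z_2=2
gen 2: Z_2=2, draws=[5, 2], offspring=[1, 2], Z_3=3
gen 3: Z_3=3, draws=[0, 2, 4], offspring=[3, 2, 0], Z_4=5


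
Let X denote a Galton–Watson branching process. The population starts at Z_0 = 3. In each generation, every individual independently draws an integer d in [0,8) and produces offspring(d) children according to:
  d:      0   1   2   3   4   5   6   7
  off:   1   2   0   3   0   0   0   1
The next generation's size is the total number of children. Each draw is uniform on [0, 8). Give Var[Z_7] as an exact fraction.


Outcome values over d=0..7: [1, 2, 0, 3, 0, 0, 0, 1]
Σy = 7, Σy² = 15, M = 8
μ = 7/8 = 7/8,  σ² = 15/8 − (7/8)² = 71/64
V_0 = 0, E_0 = 3
V_1 = 71/64·E_0 + (7/8)²·V_0 = 213/64;  E_1 = 21/8
V_2 = 71/64·E_1 + (7/8)²·V_1 = 22365/4096;  E_2 = 147/64
V_3 = 71/64·E_2 + (7/8)²·V_2 = 1763853/262144;  E_3 = 1029/512
V_4 = 71/64·E_3 + (7/8)²·V_3 = 123835005/16777216;  E_4 = 7203/4096
V_5 = 71/64·E_4 + (7/8)²·V_4 = 8162662893/1073741824;  E_5 = 50421/32768
V_6 = 71/64·E_5 + (7/8)²·V_5 = 517276350045/68719476736;  E_6 = 352947/262144
V_7 = 71/64·E_6 + (7/8)²·V_6 = 31915669776333/4398046511104;  E_7 = 2470629/2097152

31915669776333/4398046511104


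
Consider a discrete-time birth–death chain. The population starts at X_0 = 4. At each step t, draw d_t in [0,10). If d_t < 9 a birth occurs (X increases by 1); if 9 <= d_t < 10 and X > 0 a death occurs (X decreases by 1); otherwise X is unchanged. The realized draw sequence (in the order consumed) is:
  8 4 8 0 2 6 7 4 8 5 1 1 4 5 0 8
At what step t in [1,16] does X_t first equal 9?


t=0: X=4, d=8 → birth, X_1=5
t=1: X=5, d=4 → birth, X_2=6
t=2: X=6, d=8 → birth, X_3=7
t=3: X=7, d=0 → birth, X_4=8
t=4: X=8, d=2 → birth, X_5=9
t=5: X=9, d=6 → birth, X_6=10
t=6: X=10, d=7 → birth, X_7=11
t=7: X=11, d=4 → birth, X_8=12
t=8: X=12, d=8 → birth, X_9=13
t=9: X=13, d=5 → birth, X_10=14
t=10: X=14, d=1 → birth, X_11=15
t=11: X=15, d=1 → birth, X_12=16
t=12: X=16, d=4 → birth, X_13=17
t=13: X=17, d=5 → birth, X_14=18
t=14: X=18, d=0 → birth, X_15=19
t=15: X=19, d=8 → birth, X_16=20

5


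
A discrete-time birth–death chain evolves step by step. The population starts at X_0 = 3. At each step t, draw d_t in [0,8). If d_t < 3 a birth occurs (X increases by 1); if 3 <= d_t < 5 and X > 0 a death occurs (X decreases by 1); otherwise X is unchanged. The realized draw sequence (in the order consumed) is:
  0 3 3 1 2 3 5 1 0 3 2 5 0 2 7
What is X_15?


t=0: X=3, d=0 → birth, X_1=4
t=1: X=4, d=3 → death, X_2=3
t=2: X=3, d=3 → death, X_3=2
t=3: X=2, d=1 → birth, X_4=3
t=4: X=3, d=2 → birth, X_5=4
t=5: X=4, d=3 → death, X_6=3
t=6: X=3, d=5 → hold, X_7=3
t=7: X=3, d=1 → birth, X_8=4
t=8: X=4, d=0 → birth, X_9=5
t=9: X=5, d=3 → death, X_10=4
t=10: X=4, d=2 → birth, X_11=5
t=11: X=5, d=5 → hold, X_12=5
t=12: X=5, d=0 → birth, X_13=6
t=13: X=6, d=2 → birth, X_14=7
t=14: X=7, d=7 → hold, X_15=7

7


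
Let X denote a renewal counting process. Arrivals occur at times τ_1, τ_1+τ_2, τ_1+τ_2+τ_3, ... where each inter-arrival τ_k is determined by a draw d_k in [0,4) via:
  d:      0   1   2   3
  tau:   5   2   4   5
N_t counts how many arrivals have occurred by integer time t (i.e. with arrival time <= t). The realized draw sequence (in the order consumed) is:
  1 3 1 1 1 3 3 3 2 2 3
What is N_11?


draw d_1=1: τ_1=2, arrival time A_1=2
draw d_2=3: τ_2=5, arrival time A_2=7
draw d_3=1: τ_3=2, arrival time A_3=9
draw d_4=1: τ_4=2, arrival time A_4=11
draw d_5=1: τ_5=2, arrival time A_5=13
draw d_6=3: τ_6=5, arrival time A_6=18
draw d_7=3: τ_7=5, arrival time A_7=23
draw d_8=3: τ_8=5, arrival time A_8=28
draw d_9=2: τ_9=4, arrival time A_9=32
draw d_10=2: τ_10=4, arrival time A_10=36
draw d_11=3: τ_11=5, arrival time A_11=41
N_t over t=0..11: 0:0 1:0 2:1 3:1 4:1 5:1 6:1 7:2 8:2 9:3 10:3 11:4

4


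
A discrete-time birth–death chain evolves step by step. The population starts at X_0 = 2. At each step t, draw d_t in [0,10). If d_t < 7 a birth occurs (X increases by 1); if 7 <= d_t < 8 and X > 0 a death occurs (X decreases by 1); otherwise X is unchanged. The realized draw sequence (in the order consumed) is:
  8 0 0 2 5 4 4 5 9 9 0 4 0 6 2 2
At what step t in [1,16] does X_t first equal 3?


t=0: X=2, d=8 → hold, X_1=2
t=1: X=2, d=0 → birth, X_2=3
t=2: X=3, d=0 → birth, X_3=4
t=3: X=4, d=2 → birth, X_4=5
t=4: X=5, d=5 → birth, X_5=6
t=5: X=6, d=4 → birth, X_6=7
t=6: X=7, d=4 → birth, X_7=8
t=7: X=8, d=5 → birth, X_8=9
t=8: X=9, d=9 → hold, X_9=9
t=9: X=9, d=9 → hold, X_10=9
t=10: X=9, d=0 → birth, X_11=10
t=11: X=10, d=4 → birth, X_12=11
t=12: X=11, d=0 → birth, X_13=12
t=13: X=12, d=6 → birth, X_14=13
t=14: X=13, d=2 → birth, X_15=14
t=15: X=14, d=2 → birth, X_16=15

2


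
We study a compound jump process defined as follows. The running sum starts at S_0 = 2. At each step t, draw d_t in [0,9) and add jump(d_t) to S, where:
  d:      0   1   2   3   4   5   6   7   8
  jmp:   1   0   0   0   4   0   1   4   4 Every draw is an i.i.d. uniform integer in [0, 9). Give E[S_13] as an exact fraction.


Outcome values over d=0..8: [1, 0, 0, 0, 4, 0, 1, 4, 4]
Σy = 14, Σy² = 50, M = 9
μ = 14/9 = 14/9,  σ² = 50/9 − (14/9)² = 254/81
E[S_13] = 2 + 13·(14/9) = 200/9

200/9


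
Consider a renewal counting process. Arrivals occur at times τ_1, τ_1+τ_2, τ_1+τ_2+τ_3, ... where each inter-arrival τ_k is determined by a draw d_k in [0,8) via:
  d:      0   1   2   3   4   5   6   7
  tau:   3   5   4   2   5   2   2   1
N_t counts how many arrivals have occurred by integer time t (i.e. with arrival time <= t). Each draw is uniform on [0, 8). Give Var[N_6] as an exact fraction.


Inter-arrival values over d=0..7: [3, 5, 4, 2, 5, 2, 2, 1]
Each d has probability 1/8, so the pmf of τ is: f(1) = 1/8, f(2) = 3/8, f(3) = 1/8, f(4) = 1/8, f(5) = 1/4
Let p_n(j) = P(N_n = j), with p_0 = [1]. Condition on τ_1: p_n(0) = P(τ > n), and for j >= 1, p_n(j) = Σ_{k<=n} f(k)·p_{n−k}(j−1)
p_1 = [7/8, 1/8]  (j = 0..1)
p_2 = [1/2, 31/64, 1/64]  (j = 0..2)
p_3 = [3/8, 33/64, 55/512, 1/512]  (j = 0..3)
p_4 = [1/4, 15/32, 67/256, 79/4096, 1/4096]  (j = 0..4)
p_5 = [0, 19/32, 21/64, 307/4096, 103/32768, 1/32768]  (j = 0..5)
p_6 = [0, 27/64, 13/32, 633/4096, 69/4096, 127/262144, 1/262144]  (j = 0..6)
E[N_6] = Σ j·p_6(j) = 463425/262144;  E[N_6²] = Σ j²·p_6(j) = 975051/262144
Var[N_6] = 975051/262144 − (463425/262144)² = 40841038719/68719476736

40841038719/68719476736


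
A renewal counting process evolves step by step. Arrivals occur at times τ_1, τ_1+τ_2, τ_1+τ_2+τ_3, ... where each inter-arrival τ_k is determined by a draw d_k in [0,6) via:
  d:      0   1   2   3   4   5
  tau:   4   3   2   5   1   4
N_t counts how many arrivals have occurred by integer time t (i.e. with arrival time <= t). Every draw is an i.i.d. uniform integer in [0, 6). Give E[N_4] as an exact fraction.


Inter-arrival values over d=0..5: [4, 3, 2, 5, 1, 4]
Each d has probability 1/6, so the pmf of τ is: f(1) = 1/6, f(2) = 1/6, f(3) = 1/6, f(4) = 1/3, f(5) = 1/6
Renewal equation for m(n) = E[N_n]: condition on τ_1 = k (if k <= n, one arrival plus a fresh copy on the remaining n−k steps): m(n) = F(n) + Σ_{k<=n} f(k)·m(n−k), where F(n) = P(τ <= n) and m(0) = 0
m(1) = F(1) = 1/6
m(2) = F(2) + f(1)·m(1) = 1/3 + 1/6·1/6 = 13/36
m(3) = F(3) + f(1)·m(2) + f(2)·m(1) = 1/2 + 1/6·13/36 + 1/6·1/6 = 127/216
m(4) = F(4) + f(1)·m(3) + f(2)·m(2) + f(3)·m(1) = 5/6 + 1/6·127/216 + 1/6·13/36 + 1/6·1/6 = 1321/1296
E[N_4] = m(4) = 1321/1296

1321/1296


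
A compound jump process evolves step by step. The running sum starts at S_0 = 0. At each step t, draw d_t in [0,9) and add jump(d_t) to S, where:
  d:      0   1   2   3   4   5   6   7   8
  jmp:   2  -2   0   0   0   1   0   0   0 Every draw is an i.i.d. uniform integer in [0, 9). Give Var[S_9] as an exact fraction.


Outcome values over d=0..8: [2, -2, 0, 0, 0, 1, 0, 0, 0]
Σy = 1, Σy² = 9, M = 9
μ = 1/9 = 1/9,  σ² = 9/9 − (1/9)² = 80/81
Independent increments: Var[S_9] = 9·σ² = 9·(80/81) = 80/9

80/9


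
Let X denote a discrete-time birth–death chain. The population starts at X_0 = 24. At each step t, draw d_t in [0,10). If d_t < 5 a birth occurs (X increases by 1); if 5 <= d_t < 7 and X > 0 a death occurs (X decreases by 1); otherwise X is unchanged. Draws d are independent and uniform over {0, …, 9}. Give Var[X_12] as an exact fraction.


183/25

X can drop by at most 1 per step and X_0 = 24 > T = 12, so X_t >= 24 − t >= 12 > 0 for every t <= 12: the floor at 0 (the 'and X > 0' condition) never binds. Hence X_12 = X_0 + Σ_{t<12} Y_t with i.i.d. increments Y_t = y(d_t) ∈ {+1, −1, 0}.
Outcome values over d=0..9: [1, 1, 1, 1, 1, -1, -1, 0, 0, 0]
Σy = 3, Σy² = 7, M = 10
μ = 3/10 = 3/10,  σ² = 7/10 − (3/10)² = 61/100
Independent increments: Var[X_12] = 12·σ² = 12·(61/100) = 183/25


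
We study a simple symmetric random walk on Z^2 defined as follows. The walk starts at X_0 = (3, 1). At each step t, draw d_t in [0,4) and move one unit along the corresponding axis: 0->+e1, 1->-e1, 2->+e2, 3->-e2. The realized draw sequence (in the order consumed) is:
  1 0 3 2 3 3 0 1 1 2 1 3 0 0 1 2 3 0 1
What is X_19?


t=0: X=(3, 1), d=1 → -e1, X_1=(2, 1)
t=1: X=(2, 1), d=0 → +e1, X_2=(3, 1)
t=2: X=(3, 1), d=3 → -e2, X_3=(3, 0)
t=3: X=(3, 0), d=2 → +e2, X_4=(3, 1)
t=4: X=(3, 1), d=3 → -e2, X_5=(3, 0)
t=5: X=(3, 0), d=3 → -e2, X_6=(3, -1)
t=6: X=(3, -1), d=0 → +e1, X_7=(4, -1)
t=7: X=(4, -1), d=1 → -e1, X_8=(3, -1)
t=8: X=(3, -1), d=1 → -e1, X_9=(2, -1)
t=9: X=(2, -1), d=2 → +e2, X_10=(2, 0)
t=10: X=(2, 0), d=1 → -e1, X_11=(1, 0)
t=11: X=(1, 0), d=3 → -e2, X_12=(1, -1)
t=12: X=(1, -1), d=0 → +e1, X_13=(2, -1)
t=13: X=(2, -1), d=0 → +e1, X_14=(3, -1)
t=14: X=(3, -1), d=1 → -e1, X_15=(2, -1)
t=15: X=(2, -1), d=2 → +e2, X_16=(2, 0)
t=16: X=(2, 0), d=3 → -e2, X_17=(2, -1)
t=17: X=(2, -1), d=0 → +e1, X_18=(3, -1)
t=18: X=(3, -1), d=1 → -e1, X_19=(2, -1)

(2, -1)


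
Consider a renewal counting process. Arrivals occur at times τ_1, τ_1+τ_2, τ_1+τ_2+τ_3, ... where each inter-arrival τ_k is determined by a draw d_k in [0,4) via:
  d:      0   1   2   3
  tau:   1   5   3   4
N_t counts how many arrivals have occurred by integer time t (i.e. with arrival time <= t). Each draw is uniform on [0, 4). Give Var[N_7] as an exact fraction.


187396007/268435456

Inter-arrival values over d=0..3: [1, 5, 3, 4]
Each d has probability 1/4, so the pmf of τ is: f(1) = 1/4, f(3) = 1/4, f(4) = 1/4, f(5) = 1/4
Let p_n(j) = P(N_n = j), with p_0 = [1]. Condition on τ_1: p_n(0) = P(τ > n), and for j >= 1, p_n(j) = Σ_{k<=n} f(k)·p_{n−k}(j−1)
p_1 = [3/4, 1/4]  (j = 0..1)
p_2 = [3/4, 3/16, 1/16]  (j = 0..2)
p_3 = [1/2, 7/16, 3/64, 1/64]  (j = 0..3)
p_4 = [1/4, 9/16, 11/64, 3/256, 1/256]  (j = 0..4)
p_5 = [0, 11/16, 1/4, 15/256, 3/1024, 1/1024]  (j = 0..5)
p_6 = [0, 1/2, 25/64, 23/256, 19/1024, 3/4096, 1/4096]  (j = 0..6)
p_7 = [0, 3/8, 27/64, 43/256, 15/512, 23/4096, 3/16384, 1/16384]  (j = 0..7)
E[N_7] = Σ j·p_7(j) = 30629/16384;  E[N_7²] = Σ j²·p_7(j) = 68697/16384
Var[N_7] = 68697/16384 − (30629/16384)² = 187396007/268435456


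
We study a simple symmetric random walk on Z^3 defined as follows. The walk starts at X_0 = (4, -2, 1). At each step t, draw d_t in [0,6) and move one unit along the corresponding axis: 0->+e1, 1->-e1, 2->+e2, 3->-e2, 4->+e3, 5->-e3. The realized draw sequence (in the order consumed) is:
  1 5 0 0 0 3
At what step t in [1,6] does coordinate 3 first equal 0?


t=0: X=(4, -2, 1), d=1 → -e1, X_1=(3, -2, 1)
t=1: X=(3, -2, 1), d=5 → -e3, X_2=(3, -2, 0)
t=2: X=(3, -2, 0), d=0 → +e1, X_3=(4, -2, 0)
t=3: X=(4, -2, 0), d=0 → +e1, X_4=(5, -2, 0)
t=4: X=(5, -2, 0), d=0 → +e1, X_5=(6, -2, 0)
t=5: X=(6, -2, 0), d=3 → -e2, X_6=(6, -3, 0)

2


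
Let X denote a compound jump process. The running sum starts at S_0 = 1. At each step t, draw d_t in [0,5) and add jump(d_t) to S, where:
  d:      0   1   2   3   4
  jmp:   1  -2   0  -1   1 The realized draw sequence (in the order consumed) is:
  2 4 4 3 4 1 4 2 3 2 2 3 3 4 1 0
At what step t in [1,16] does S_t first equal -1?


13

t=0: S=1, d=2, jump=0, S_1=1
t=1: S=1, d=4, jump=1, S_2=2
t=2: S=2, d=4, jump=1, S_3=3
t=3: S=3, d=3, jump=-1, S_4=2
t=4: S=2, d=4, jump=1, S_5=3
t=5: S=3, d=1, jump=-2, S_6=1
t=6: S=1, d=4, jump=1, S_7=2
t=7: S=2, d=2, jump=0, S_8=2
t=8: S=2, d=3, jump=-1, S_9=1
t=9: S=1, d=2, jump=0, S_10=1
t=10: S=1, d=2, jump=0, S_11=1
t=11: S=1, d=3, jump=-1, S_12=0
t=12: S=0, d=3, jump=-1, S_13=-1
t=13: S=-1, d=4, jump=1, S_14=0
t=14: S=0, d=1, jump=-2, S_15=-2
t=15: S=-2, d=0, jump=1, S_16=-1


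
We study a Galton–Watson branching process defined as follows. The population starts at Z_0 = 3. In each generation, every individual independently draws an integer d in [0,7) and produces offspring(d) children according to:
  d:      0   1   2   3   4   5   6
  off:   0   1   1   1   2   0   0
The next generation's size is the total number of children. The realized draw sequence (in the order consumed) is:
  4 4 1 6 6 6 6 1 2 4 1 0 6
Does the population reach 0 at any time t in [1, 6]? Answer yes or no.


yes

gen 0: Z_0=3, draws=[4, 4, 1], offspring=[2, 2, 1], Z_1=5
gen 1: Z_1=5, draws=[6, 6, 6, 6, 1], offspring=[0, 0, 0, 0, 1], Z_2=1
gen 2: Z_2=1, draws=[2], offspring=[1], Z_3=1
gen 3: Z_3=1, draws=[4], offspring=[2], Z_4=2
gen 4: Z_4=2, draws=[1, 0], offspring=[1, 0], Z_5=1
gen 5: Z_5=1, draws=[6], offspring=[0], Z_6=0


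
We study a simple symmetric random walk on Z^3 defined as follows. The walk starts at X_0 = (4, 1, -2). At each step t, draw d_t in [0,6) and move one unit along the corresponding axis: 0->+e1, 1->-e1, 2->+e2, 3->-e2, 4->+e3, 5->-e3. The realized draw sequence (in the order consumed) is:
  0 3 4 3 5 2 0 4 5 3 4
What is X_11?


(6, -1, -1)

t=0: X=(4, 1, -2), d=0 → +e1, X_1=(5, 1, -2)
t=1: X=(5, 1, -2), d=3 → -e2, X_2=(5, 0, -2)
t=2: X=(5, 0, -2), d=4 → +e3, X_3=(5, 0, -1)
t=3: X=(5, 0, -1), d=3 → -e2, X_4=(5, -1, -1)
t=4: X=(5, -1, -1), d=5 → -e3, X_5=(5, -1, -2)
t=5: X=(5, -1, -2), d=2 → +e2, X_6=(5, 0, -2)
t=6: X=(5, 0, -2), d=0 → +e1, X_7=(6, 0, -2)
t=7: X=(6, 0, -2), d=4 → +e3, X_8=(6, 0, -1)
t=8: X=(6, 0, -1), d=5 → -e3, X_9=(6, 0, -2)
t=9: X=(6, 0, -2), d=3 → -e2, X_10=(6, -1, -2)
t=10: X=(6, -1, -2), d=4 → +e3, X_11=(6, -1, -1)


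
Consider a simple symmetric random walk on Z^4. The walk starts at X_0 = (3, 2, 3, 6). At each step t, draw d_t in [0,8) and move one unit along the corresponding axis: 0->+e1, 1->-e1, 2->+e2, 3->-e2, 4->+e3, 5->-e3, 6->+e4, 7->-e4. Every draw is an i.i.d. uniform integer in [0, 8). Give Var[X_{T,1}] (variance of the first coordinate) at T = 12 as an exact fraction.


Outcome values over d=0..7: [1, -1, 0, 0, 0, 0, 0, 0]
Σy = 0, Σy² = 2, M = 8
μ = 0/8 = 0,  σ² = 2/8 − (0)² = 1/4
Independent increments: Var[X_12] = 12·σ² = 12·(1/4) = 3

3


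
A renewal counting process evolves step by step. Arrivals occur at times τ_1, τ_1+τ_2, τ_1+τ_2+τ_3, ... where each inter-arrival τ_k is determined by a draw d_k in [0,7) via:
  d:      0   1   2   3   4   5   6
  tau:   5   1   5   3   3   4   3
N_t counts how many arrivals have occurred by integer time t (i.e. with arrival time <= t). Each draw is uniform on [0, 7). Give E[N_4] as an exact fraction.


Inter-arrival values over d=0..6: [5, 1, 5, 3, 3, 4, 3]
Each d has probability 1/7, so the pmf of τ is: f(1) = 1/7, f(3) = 3/7, f(4) = 1/7, f(5) = 2/7
Renewal equation for m(n) = E[N_n]: condition on τ_1 = k (if k <= n, one arrival plus a fresh copy on the remaining n−k steps): m(n) = F(n) + Σ_{k<=n} f(k)·m(n−k), where F(n) = P(τ <= n) and m(0) = 0
m(1) = F(1) = 1/7
m(2) = F(2) + f(1)·m(1) = 1/7 + 1/7·1/7 = 8/49
m(3) = F(3) + f(1)·m(2) = 4/7 + 1/7·8/49 = 204/343
m(4) = F(4) + f(1)·m(3) + f(3)·m(1) = 5/7 + 1/7·204/343 + 3/7·1/7 = 2066/2401
E[N_4] = m(4) = 2066/2401

2066/2401


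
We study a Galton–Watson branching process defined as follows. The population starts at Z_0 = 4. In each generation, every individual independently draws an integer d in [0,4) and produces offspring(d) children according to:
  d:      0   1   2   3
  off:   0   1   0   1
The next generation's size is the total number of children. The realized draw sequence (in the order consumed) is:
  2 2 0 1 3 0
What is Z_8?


gen 0: Z_0=4, draws=[2, 2, 0, 1], offspring=[0, 0, 0, 1], Z_1=1
gen 1: Z_1=1, draws=[3], offspring=[1], Z_2=1
gen 2: Z_2=1, draws=[0], offspring=[0], Z_3=0
gen 3: Z_3=0, draws=[], offspring=[], Z_4=0
gen 4: Z_4=0, draws=[], offspring=[], Z_5=0
gen 5: Z_5=0, draws=[], offspring=[], Z_6=0
gen 6: Z_6=0, draws=[], offspring=[], Z_7=0
gen 7: Z_7=0, draws=[], offspring=[], Z_8=0

0


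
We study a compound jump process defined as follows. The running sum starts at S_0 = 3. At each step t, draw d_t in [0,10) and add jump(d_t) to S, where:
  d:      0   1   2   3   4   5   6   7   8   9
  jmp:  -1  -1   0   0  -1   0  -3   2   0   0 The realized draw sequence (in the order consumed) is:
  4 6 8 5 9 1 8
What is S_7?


-2

t=0: S=3, d=4, jump=-1, S_1=2
t=1: S=2, d=6, jump=-3, S_2=-1
t=2: S=-1, d=8, jump=0, S_3=-1
t=3: S=-1, d=5, jump=0, S_4=-1
t=4: S=-1, d=9, jump=0, S_5=-1
t=5: S=-1, d=1, jump=-1, S_6=-2
t=6: S=-2, d=8, jump=0, S_7=-2


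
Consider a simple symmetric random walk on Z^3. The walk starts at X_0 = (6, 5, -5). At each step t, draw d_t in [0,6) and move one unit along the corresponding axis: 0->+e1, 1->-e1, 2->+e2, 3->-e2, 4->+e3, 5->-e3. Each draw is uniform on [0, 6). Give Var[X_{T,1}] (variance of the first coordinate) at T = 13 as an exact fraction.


Outcome values over d=0..5: [1, -1, 0, 0, 0, 0]
Σy = 0, Σy² = 2, M = 6
μ = 0/6 = 0,  σ² = 2/6 − (0)² = 1/3
Independent increments: Var[X_13] = 13·σ² = 13·(1/3) = 13/3

13/3


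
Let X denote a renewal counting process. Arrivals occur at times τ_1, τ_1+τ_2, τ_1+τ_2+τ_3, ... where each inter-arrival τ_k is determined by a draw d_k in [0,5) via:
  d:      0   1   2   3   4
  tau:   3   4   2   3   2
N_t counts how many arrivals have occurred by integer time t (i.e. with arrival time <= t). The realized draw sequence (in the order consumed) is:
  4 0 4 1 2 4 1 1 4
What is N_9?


draw d_1=4: τ_1=2, arrival time A_1=2
draw d_2=0: τ_2=3, arrival time A_2=5
draw d_3=4: τ_3=2, arrival time A_3=7
draw d_4=1: τ_4=4, arrival time A_4=11
draw d_5=2: τ_5=2, arrival time A_5=13
draw d_6=4: τ_6=2, arrival time A_6=15
draw d_7=1: τ_7=4, arrival time A_7=19
draw d_8=1: τ_8=4, arrival time A_8=23
draw d_9=4: τ_9=2, arrival time A_9=25
N_t over t=0..9: 0:0 1:0 2:1 3:1 4:1 5:2 6:2 7:3 8:3 9:3

3


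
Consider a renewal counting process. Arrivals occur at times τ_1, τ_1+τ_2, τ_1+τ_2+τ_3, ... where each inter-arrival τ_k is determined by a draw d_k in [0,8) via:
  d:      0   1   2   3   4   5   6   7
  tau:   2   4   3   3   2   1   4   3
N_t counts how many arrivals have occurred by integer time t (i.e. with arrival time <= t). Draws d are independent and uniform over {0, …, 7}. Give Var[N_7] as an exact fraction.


1847540635631/4398046511104

Inter-arrival values over d=0..7: [2, 4, 3, 3, 2, 1, 4, 3]
Each d has probability 1/8, so the pmf of τ is: f(1) = 1/8, f(2) = 1/4, f(3) = 3/8, f(4) = 1/4
Let p_n(j) = P(N_n = j), with p_0 = [1]. Condition on τ_1: p_n(0) = P(τ > n), and for j >= 1, p_n(j) = Σ_{k<=n} f(k)·p_{n−k}(j−1)
p_1 = [7/8, 1/8]  (j = 0..1)
p_2 = [5/8, 23/64, 1/64]  (j = 0..2)
p_3 = [1/4, 43/64, 39/512, 1/512]  (j = 0..3)
p_4 = [0, 49/64, 113/512, 55/4096, 1/4096]  (j = 0..4)
p_5 = [0, 33/64, 55/128, 215/4096, 71/32768, 1/32768]  (j = 0..5)
p_6 = [0, 1/4, 153/256, 579/4096, 349/32768, 87/262144, 1/262144]  (j = 0..6)
p_7 = [0, 1/16, 315/512, 1163/4096, 595/16384, 515/262144, 103/2097152, 1/2097152]  (j = 0..7)
E[N_7] = Σ j·p_7(j) = 4823785/2097152;  E[N_7²] = Σ j²·p_7(j) = 11976453/2097152
Var[N_7] = 11976453/2097152 − (4823785/2097152)² = 1847540635631/4398046511104


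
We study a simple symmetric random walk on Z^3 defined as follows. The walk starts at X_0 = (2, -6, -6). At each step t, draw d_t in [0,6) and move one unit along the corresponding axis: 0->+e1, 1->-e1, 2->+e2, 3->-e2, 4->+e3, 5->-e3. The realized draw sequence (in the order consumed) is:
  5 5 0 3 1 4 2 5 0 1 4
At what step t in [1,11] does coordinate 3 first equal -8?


t=0: X=(2, -6, -6), d=5 → -e3, X_1=(2, -6, -7)
t=1: X=(2, -6, -7), d=5 → -e3, X_2=(2, -6, -8)
t=2: X=(2, -6, -8), d=0 → +e1, X_3=(3, -6, -8)
t=3: X=(3, -6, -8), d=3 → -e2, X_4=(3, -7, -8)
t=4: X=(3, -7, -8), d=1 → -e1, X_5=(2, -7, -8)
t=5: X=(2, -7, -8), d=4 → +e3, X_6=(2, -7, -7)
t=6: X=(2, -7, -7), d=2 → +e2, X_7=(2, -6, -7)
t=7: X=(2, -6, -7), d=5 → -e3, X_8=(2, -6, -8)
t=8: X=(2, -6, -8), d=0 → +e1, X_9=(3, -6, -8)
t=9: X=(3, -6, -8), d=1 → -e1, X_10=(2, -6, -8)
t=10: X=(2, -6, -8), d=4 → +e3, X_11=(2, -6, -7)

2


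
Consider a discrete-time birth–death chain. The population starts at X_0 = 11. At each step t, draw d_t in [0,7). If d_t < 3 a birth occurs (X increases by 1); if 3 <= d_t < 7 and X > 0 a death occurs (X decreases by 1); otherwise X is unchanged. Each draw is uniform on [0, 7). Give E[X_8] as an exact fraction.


69/7

X can drop by at most 1 per step and X_0 = 11 > T = 8, so X_t >= 11 − t >= 3 > 0 for every t <= 8: the floor at 0 (the 'and X > 0' condition) never binds. Hence X_8 = X_0 + Σ_{t<8} Y_t with i.i.d. increments Y_t = y(d_t) ∈ {+1, −1, 0}.
Outcome values over d=0..6: [1, 1, 1, -1, -1, -1, -1]
Σy = -1, Σy² = 7, M = 7
μ = -1/7 = -1/7,  σ² = 7/7 − (-1/7)² = 48/49
E[X_8] = 11 + 8·(-1/7) = 69/7


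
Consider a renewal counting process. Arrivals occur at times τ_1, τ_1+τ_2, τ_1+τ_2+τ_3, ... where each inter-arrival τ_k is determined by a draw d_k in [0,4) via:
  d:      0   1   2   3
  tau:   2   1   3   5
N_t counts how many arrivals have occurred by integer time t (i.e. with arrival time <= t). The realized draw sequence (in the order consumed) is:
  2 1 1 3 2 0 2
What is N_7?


draw d_1=2: τ_1=3, arrival time A_1=3
draw d_2=1: τ_2=1, arrival time A_2=4
draw d_3=1: τ_3=1, arrival time A_3=5
draw d_4=3: τ_4=5, arrival time A_4=10
draw d_5=2: τ_5=3, arrival time A_5=13
draw d_6=0: τ_6=2, arrival time A_6=15
draw d_7=2: τ_7=3, arrival time A_7=18
N_t over t=0..7: 0:0 1:0 2:0 3:1 4:2 5:3 6:3 7:3

3


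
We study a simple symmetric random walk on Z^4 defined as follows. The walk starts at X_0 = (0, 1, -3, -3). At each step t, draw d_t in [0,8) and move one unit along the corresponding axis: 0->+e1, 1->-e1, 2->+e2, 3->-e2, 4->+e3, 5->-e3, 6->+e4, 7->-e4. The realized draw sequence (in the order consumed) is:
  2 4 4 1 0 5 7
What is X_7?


(0, 2, -2, -4)

t=0: X=(0, 1, -3, -3), d=2 → +e2, X_1=(0, 2, -3, -3)
t=1: X=(0, 2, -3, -3), d=4 → +e3, X_2=(0, 2, -2, -3)
t=2: X=(0, 2, -2, -3), d=4 → +e3, X_3=(0, 2, -1, -3)
t=3: X=(0, 2, -1, -3), d=1 → -e1, X_4=(-1, 2, -1, -3)
t=4: X=(-1, 2, -1, -3), d=0 → +e1, X_5=(0, 2, -1, -3)
t=5: X=(0, 2, -1, -3), d=5 → -e3, X_6=(0, 2, -2, -3)
t=6: X=(0, 2, -2, -3), d=7 → -e4, X_7=(0, 2, -2, -4)


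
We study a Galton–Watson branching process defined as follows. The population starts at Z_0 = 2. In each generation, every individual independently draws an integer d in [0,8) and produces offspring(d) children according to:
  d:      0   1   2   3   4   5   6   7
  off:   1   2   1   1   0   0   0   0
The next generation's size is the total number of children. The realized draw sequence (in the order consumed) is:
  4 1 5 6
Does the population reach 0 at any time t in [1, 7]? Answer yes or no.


gen 0: Z_0=2, draws=[4, 1], offspring=[0, 2], Z_1=2
gen 1: Z_1=2, draws=[5, 6], offspring=[0, 0], Z_2=0
gen 2: Z_2=0, draws=[], offspring=[], Z_3=0
gen 3: Z_3=0, draws=[], offspring=[], Z_4=0
gen 4: Z_4=0, draws=[], offspring=[], Z_5=0
gen 5: Z_5=0, draws=[], offspring=[], Z_6=0
gen 6: Z_6=0, draws=[], offspring=[], Z_7=0

yes


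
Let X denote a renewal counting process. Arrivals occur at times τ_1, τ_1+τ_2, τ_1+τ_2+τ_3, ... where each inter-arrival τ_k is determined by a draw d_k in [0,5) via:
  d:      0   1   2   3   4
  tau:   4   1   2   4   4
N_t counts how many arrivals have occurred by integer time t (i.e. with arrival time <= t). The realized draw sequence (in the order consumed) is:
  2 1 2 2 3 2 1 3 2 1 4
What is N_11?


5

draw d_1=2: τ_1=2, arrival time A_1=2
draw d_2=1: τ_2=1, arrival time A_2=3
draw d_3=2: τ_3=2, arrival time A_3=5
draw d_4=2: τ_4=2, arrival time A_4=7
draw d_5=3: τ_5=4, arrival time A_5=11
draw d_6=2: τ_6=2, arrival time A_6=13
draw d_7=1: τ_7=1, arrival time A_7=14
draw d_8=3: τ_8=4, arrival time A_8=18
draw d_9=2: τ_9=2, arrival time A_9=20
draw d_10=1: τ_10=1, arrival time A_10=21
draw d_11=4: τ_11=4, arrival time A_11=25
N_t over t=0..11: 0:0 1:0 2:1 3:2 4:2 5:3 6:3 7:4 8:4 9:4 10:4 11:5


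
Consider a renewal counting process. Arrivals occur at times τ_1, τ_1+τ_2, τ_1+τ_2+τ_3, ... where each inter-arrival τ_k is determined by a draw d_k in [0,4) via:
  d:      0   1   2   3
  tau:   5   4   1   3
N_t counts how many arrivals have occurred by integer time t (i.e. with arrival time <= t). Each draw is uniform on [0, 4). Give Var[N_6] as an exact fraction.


Inter-arrival values over d=0..3: [5, 4, 1, 3]
Each d has probability 1/4, so the pmf of τ is: f(1) = 1/4, f(3) = 1/4, f(4) = 1/4, f(5) = 1/4
Let p_n(j) = P(N_n = j), with p_0 = [1]. Condition on τ_1: p_n(0) = P(τ > n), and for j >= 1, p_n(j) = Σ_{k<=n} f(k)·p_{n−k}(j−1)
p_1 = [3/4, 1/4]  (j = 0..1)
p_2 = [3/4, 3/16, 1/16]  (j = 0..2)
p_3 = [1/2, 7/16, 3/64, 1/64]  (j = 0..3)
p_4 = [1/4, 9/16, 11/64, 3/256, 1/256]  (j = 0..4)
p_5 = [0, 11/16, 1/4, 15/256, 3/1024, 1/1024]  (j = 0..5)
p_6 = [0, 1/2, 25/64, 23/256, 19/1024, 3/4096, 1/4096]  (j = 0..6)
E[N_6] = Σ j·p_6(j) = 6677/4096;  E[N_6²] = Σ j²·p_6(j) = 13087/4096
Var[N_6] = 13087/4096 − (6677/4096)² = 9022023/16777216

9022023/16777216


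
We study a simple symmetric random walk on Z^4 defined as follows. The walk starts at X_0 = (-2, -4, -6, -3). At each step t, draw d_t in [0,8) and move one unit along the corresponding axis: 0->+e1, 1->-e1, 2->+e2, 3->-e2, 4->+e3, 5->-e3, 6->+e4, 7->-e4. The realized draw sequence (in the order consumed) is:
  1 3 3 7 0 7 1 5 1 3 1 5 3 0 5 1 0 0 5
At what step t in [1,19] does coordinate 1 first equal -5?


t=0: X=(-2, -4, -6, -3), d=1 → -e1, X_1=(-3, -4, -6, -3)
t=1: X=(-3, -4, -6, -3), d=3 → -e2, X_2=(-3, -5, -6, -3)
t=2: X=(-3, -5, -6, -3), d=3 → -e2, X_3=(-3, -6, -6, -3)
t=3: X=(-3, -6, -6, -3), d=7 → -e4, X_4=(-3, -6, -6, -4)
t=4: X=(-3, -6, -6, -4), d=0 → +e1, X_5=(-2, -6, -6, -4)
t=5: X=(-2, -6, -6, -4), d=7 → -e4, X_6=(-2, -6, -6, -5)
t=6: X=(-2, -6, -6, -5), d=1 → -e1, X_7=(-3, -6, -6, -5)
t=7: X=(-3, -6, -6, -5), d=5 → -e3, X_8=(-3, -6, -7, -5)
t=8: X=(-3, -6, -7, -5), d=1 → -e1, X_9=(-4, -6, -7, -5)
t=9: X=(-4, -6, -7, -5), d=3 → -e2, X_10=(-4, -7, -7, -5)
t=10: X=(-4, -7, -7, -5), d=1 → -e1, X_11=(-5, -7, -7, -5)
t=11: X=(-5, -7, -7, -5), d=5 → -e3, X_12=(-5, -7, -8, -5)
t=12: X=(-5, -7, -8, -5), d=3 → -e2, X_13=(-5, -8, -8, -5)
t=13: X=(-5, -8, -8, -5), d=0 → +e1, X_14=(-4, -8, -8, -5)
t=14: X=(-4, -8, -8, -5), d=5 → -e3, X_15=(-4, -8, -9, -5)
t=15: X=(-4, -8, -9, -5), d=1 → -e1, X_16=(-5, -8, -9, -5)
t=16: X=(-5, -8, -9, -5), d=0 → +e1, X_17=(-4, -8, -9, -5)
t=17: X=(-4, -8, -9, -5), d=0 → +e1, X_18=(-3, -8, -9, -5)
t=18: X=(-3, -8, -9, -5), d=5 → -e3, X_19=(-3, -8, -10, -5)

11
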